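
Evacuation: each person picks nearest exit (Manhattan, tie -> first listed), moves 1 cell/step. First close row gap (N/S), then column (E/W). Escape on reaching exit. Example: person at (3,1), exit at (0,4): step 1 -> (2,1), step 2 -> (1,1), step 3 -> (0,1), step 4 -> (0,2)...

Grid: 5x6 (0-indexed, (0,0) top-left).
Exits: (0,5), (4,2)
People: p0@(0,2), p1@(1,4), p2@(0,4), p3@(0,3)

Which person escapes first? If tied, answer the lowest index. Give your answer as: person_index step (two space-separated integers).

Answer: 2 1

Derivation:
Step 1: p0:(0,2)->(0,3) | p1:(1,4)->(0,4) | p2:(0,4)->(0,5)->EXIT | p3:(0,3)->(0,4)
Step 2: p0:(0,3)->(0,4) | p1:(0,4)->(0,5)->EXIT | p2:escaped | p3:(0,4)->(0,5)->EXIT
Step 3: p0:(0,4)->(0,5)->EXIT | p1:escaped | p2:escaped | p3:escaped
Exit steps: [3, 2, 1, 2]
First to escape: p2 at step 1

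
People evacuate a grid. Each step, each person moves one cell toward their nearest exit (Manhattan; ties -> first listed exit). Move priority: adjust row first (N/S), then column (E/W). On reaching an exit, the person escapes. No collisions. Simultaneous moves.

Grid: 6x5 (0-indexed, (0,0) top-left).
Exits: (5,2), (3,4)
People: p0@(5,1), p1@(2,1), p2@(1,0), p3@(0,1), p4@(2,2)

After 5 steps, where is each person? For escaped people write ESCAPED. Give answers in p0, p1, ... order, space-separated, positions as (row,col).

Step 1: p0:(5,1)->(5,2)->EXIT | p1:(2,1)->(3,1) | p2:(1,0)->(2,0) | p3:(0,1)->(1,1) | p4:(2,2)->(3,2)
Step 2: p0:escaped | p1:(3,1)->(4,1) | p2:(2,0)->(3,0) | p3:(1,1)->(2,1) | p4:(3,2)->(4,2)
Step 3: p0:escaped | p1:(4,1)->(5,1) | p2:(3,0)->(4,0) | p3:(2,1)->(3,1) | p4:(4,2)->(5,2)->EXIT
Step 4: p0:escaped | p1:(5,1)->(5,2)->EXIT | p2:(4,0)->(5,0) | p3:(3,1)->(4,1) | p4:escaped
Step 5: p0:escaped | p1:escaped | p2:(5,0)->(5,1) | p3:(4,1)->(5,1) | p4:escaped

ESCAPED ESCAPED (5,1) (5,1) ESCAPED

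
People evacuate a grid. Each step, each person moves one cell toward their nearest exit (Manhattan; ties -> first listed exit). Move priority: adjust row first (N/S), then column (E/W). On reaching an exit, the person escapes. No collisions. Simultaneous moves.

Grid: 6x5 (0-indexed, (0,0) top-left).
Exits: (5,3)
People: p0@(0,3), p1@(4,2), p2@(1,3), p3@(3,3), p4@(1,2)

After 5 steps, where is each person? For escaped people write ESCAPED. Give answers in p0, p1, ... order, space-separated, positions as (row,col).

Step 1: p0:(0,3)->(1,3) | p1:(4,2)->(5,2) | p2:(1,3)->(2,3) | p3:(3,3)->(4,3) | p4:(1,2)->(2,2)
Step 2: p0:(1,3)->(2,3) | p1:(5,2)->(5,3)->EXIT | p2:(2,3)->(3,3) | p3:(4,3)->(5,3)->EXIT | p4:(2,2)->(3,2)
Step 3: p0:(2,3)->(3,3) | p1:escaped | p2:(3,3)->(4,3) | p3:escaped | p4:(3,2)->(4,2)
Step 4: p0:(3,3)->(4,3) | p1:escaped | p2:(4,3)->(5,3)->EXIT | p3:escaped | p4:(4,2)->(5,2)
Step 5: p0:(4,3)->(5,3)->EXIT | p1:escaped | p2:escaped | p3:escaped | p4:(5,2)->(5,3)->EXIT

ESCAPED ESCAPED ESCAPED ESCAPED ESCAPED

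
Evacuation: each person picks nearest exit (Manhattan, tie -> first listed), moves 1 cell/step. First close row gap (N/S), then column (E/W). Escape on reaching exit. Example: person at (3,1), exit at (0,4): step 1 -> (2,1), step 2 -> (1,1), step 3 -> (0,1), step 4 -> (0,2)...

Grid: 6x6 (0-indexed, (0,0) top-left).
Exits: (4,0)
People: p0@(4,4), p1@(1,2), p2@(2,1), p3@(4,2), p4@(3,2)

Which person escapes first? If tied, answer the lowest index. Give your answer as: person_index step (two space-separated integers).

Step 1: p0:(4,4)->(4,3) | p1:(1,2)->(2,2) | p2:(2,1)->(3,1) | p3:(4,2)->(4,1) | p4:(3,2)->(4,2)
Step 2: p0:(4,3)->(4,2) | p1:(2,2)->(3,2) | p2:(3,1)->(4,1) | p3:(4,1)->(4,0)->EXIT | p4:(4,2)->(4,1)
Step 3: p0:(4,2)->(4,1) | p1:(3,2)->(4,2) | p2:(4,1)->(4,0)->EXIT | p3:escaped | p4:(4,1)->(4,0)->EXIT
Step 4: p0:(4,1)->(4,0)->EXIT | p1:(4,2)->(4,1) | p2:escaped | p3:escaped | p4:escaped
Step 5: p0:escaped | p1:(4,1)->(4,0)->EXIT | p2:escaped | p3:escaped | p4:escaped
Exit steps: [4, 5, 3, 2, 3]
First to escape: p3 at step 2

Answer: 3 2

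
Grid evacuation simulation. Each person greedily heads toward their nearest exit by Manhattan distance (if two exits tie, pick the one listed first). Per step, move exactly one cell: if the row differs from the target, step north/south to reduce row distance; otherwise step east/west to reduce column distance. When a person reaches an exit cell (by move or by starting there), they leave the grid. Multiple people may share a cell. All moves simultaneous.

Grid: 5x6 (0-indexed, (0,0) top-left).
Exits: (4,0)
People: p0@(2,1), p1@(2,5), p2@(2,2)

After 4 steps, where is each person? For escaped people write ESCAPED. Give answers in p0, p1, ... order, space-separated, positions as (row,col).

Step 1: p0:(2,1)->(3,1) | p1:(2,5)->(3,5) | p2:(2,2)->(3,2)
Step 2: p0:(3,1)->(4,1) | p1:(3,5)->(4,5) | p2:(3,2)->(4,2)
Step 3: p0:(4,1)->(4,0)->EXIT | p1:(4,5)->(4,4) | p2:(4,2)->(4,1)
Step 4: p0:escaped | p1:(4,4)->(4,3) | p2:(4,1)->(4,0)->EXIT

ESCAPED (4,3) ESCAPED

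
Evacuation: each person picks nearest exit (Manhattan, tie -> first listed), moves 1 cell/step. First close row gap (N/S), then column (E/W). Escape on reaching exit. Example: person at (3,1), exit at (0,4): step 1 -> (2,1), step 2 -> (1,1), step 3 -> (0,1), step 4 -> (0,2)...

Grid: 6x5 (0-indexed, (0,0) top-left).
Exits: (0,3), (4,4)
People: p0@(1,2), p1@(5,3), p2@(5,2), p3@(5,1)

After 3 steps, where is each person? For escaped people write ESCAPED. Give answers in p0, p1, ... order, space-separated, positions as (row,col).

Step 1: p0:(1,2)->(0,2) | p1:(5,3)->(4,3) | p2:(5,2)->(4,2) | p3:(5,1)->(4,1)
Step 2: p0:(0,2)->(0,3)->EXIT | p1:(4,3)->(4,4)->EXIT | p2:(4,2)->(4,3) | p3:(4,1)->(4,2)
Step 3: p0:escaped | p1:escaped | p2:(4,3)->(4,4)->EXIT | p3:(4,2)->(4,3)

ESCAPED ESCAPED ESCAPED (4,3)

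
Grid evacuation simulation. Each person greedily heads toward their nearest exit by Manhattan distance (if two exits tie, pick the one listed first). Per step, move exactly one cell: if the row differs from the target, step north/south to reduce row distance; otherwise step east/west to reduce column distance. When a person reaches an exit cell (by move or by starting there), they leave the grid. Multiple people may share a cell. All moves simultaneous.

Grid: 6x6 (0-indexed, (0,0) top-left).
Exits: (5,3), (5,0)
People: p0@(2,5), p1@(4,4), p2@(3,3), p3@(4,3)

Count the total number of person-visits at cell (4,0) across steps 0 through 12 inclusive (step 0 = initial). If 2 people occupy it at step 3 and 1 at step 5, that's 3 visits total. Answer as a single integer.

Step 0: p0@(2,5) p1@(4,4) p2@(3,3) p3@(4,3) -> at (4,0): 0 [-], cum=0
Step 1: p0@(3,5) p1@(5,4) p2@(4,3) p3@ESC -> at (4,0): 0 [-], cum=0
Step 2: p0@(4,5) p1@ESC p2@ESC p3@ESC -> at (4,0): 0 [-], cum=0
Step 3: p0@(5,5) p1@ESC p2@ESC p3@ESC -> at (4,0): 0 [-], cum=0
Step 4: p0@(5,4) p1@ESC p2@ESC p3@ESC -> at (4,0): 0 [-], cum=0
Step 5: p0@ESC p1@ESC p2@ESC p3@ESC -> at (4,0): 0 [-], cum=0
Total visits = 0

Answer: 0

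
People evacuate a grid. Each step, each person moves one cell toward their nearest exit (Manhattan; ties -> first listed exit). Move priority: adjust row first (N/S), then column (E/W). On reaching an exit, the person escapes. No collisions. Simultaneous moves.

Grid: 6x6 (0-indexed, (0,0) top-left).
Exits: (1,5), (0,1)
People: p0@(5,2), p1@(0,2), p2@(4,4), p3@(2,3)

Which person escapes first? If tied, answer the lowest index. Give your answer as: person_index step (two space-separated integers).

Answer: 1 1

Derivation:
Step 1: p0:(5,2)->(4,2) | p1:(0,2)->(0,1)->EXIT | p2:(4,4)->(3,4) | p3:(2,3)->(1,3)
Step 2: p0:(4,2)->(3,2) | p1:escaped | p2:(3,4)->(2,4) | p3:(1,3)->(1,4)
Step 3: p0:(3,2)->(2,2) | p1:escaped | p2:(2,4)->(1,4) | p3:(1,4)->(1,5)->EXIT
Step 4: p0:(2,2)->(1,2) | p1:escaped | p2:(1,4)->(1,5)->EXIT | p3:escaped
Step 5: p0:(1,2)->(0,2) | p1:escaped | p2:escaped | p3:escaped
Step 6: p0:(0,2)->(0,1)->EXIT | p1:escaped | p2:escaped | p3:escaped
Exit steps: [6, 1, 4, 3]
First to escape: p1 at step 1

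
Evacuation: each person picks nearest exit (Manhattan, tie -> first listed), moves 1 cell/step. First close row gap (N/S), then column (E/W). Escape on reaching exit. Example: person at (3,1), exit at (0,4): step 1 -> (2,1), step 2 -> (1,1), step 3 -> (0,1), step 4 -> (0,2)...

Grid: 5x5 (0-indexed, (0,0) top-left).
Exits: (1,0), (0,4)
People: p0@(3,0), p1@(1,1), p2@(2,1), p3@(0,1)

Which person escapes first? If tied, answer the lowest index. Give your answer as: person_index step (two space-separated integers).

Step 1: p0:(3,0)->(2,0) | p1:(1,1)->(1,0)->EXIT | p2:(2,1)->(1,1) | p3:(0,1)->(1,1)
Step 2: p0:(2,0)->(1,0)->EXIT | p1:escaped | p2:(1,1)->(1,0)->EXIT | p3:(1,1)->(1,0)->EXIT
Exit steps: [2, 1, 2, 2]
First to escape: p1 at step 1

Answer: 1 1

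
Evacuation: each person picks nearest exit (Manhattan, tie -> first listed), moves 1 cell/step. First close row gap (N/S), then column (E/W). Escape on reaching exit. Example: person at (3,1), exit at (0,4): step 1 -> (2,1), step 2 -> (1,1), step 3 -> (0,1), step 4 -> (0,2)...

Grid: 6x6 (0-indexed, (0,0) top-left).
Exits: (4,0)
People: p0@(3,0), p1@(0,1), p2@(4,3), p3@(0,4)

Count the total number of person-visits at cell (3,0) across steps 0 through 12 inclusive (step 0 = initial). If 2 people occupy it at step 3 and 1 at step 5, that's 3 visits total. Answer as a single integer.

Step 0: p0@(3,0) p1@(0,1) p2@(4,3) p3@(0,4) -> at (3,0): 1 [p0], cum=1
Step 1: p0@ESC p1@(1,1) p2@(4,2) p3@(1,4) -> at (3,0): 0 [-], cum=1
Step 2: p0@ESC p1@(2,1) p2@(4,1) p3@(2,4) -> at (3,0): 0 [-], cum=1
Step 3: p0@ESC p1@(3,1) p2@ESC p3@(3,4) -> at (3,0): 0 [-], cum=1
Step 4: p0@ESC p1@(4,1) p2@ESC p3@(4,4) -> at (3,0): 0 [-], cum=1
Step 5: p0@ESC p1@ESC p2@ESC p3@(4,3) -> at (3,0): 0 [-], cum=1
Step 6: p0@ESC p1@ESC p2@ESC p3@(4,2) -> at (3,0): 0 [-], cum=1
Step 7: p0@ESC p1@ESC p2@ESC p3@(4,1) -> at (3,0): 0 [-], cum=1
Step 8: p0@ESC p1@ESC p2@ESC p3@ESC -> at (3,0): 0 [-], cum=1
Total visits = 1

Answer: 1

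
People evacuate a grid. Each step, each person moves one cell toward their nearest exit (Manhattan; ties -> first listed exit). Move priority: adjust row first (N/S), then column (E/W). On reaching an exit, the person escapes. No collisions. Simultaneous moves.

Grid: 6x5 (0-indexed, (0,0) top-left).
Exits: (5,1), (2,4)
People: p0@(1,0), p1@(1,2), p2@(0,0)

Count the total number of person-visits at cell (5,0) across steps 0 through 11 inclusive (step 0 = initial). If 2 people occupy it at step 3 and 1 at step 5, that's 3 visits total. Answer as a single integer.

Step 0: p0@(1,0) p1@(1,2) p2@(0,0) -> at (5,0): 0 [-], cum=0
Step 1: p0@(2,0) p1@(2,2) p2@(1,0) -> at (5,0): 0 [-], cum=0
Step 2: p0@(3,0) p1@(2,3) p2@(2,0) -> at (5,0): 0 [-], cum=0
Step 3: p0@(4,0) p1@ESC p2@(3,0) -> at (5,0): 0 [-], cum=0
Step 4: p0@(5,0) p1@ESC p2@(4,0) -> at (5,0): 1 [p0], cum=1
Step 5: p0@ESC p1@ESC p2@(5,0) -> at (5,0): 1 [p2], cum=2
Step 6: p0@ESC p1@ESC p2@ESC -> at (5,0): 0 [-], cum=2
Total visits = 2

Answer: 2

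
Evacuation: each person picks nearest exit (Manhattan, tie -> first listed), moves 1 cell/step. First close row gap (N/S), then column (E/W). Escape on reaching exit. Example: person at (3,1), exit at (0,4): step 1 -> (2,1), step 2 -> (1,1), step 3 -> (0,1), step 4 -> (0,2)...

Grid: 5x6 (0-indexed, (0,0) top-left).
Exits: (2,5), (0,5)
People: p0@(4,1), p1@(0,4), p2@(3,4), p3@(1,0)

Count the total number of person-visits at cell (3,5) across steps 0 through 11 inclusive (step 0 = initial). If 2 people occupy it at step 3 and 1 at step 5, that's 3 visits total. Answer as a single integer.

Step 0: p0@(4,1) p1@(0,4) p2@(3,4) p3@(1,0) -> at (3,5): 0 [-], cum=0
Step 1: p0@(3,1) p1@ESC p2@(2,4) p3@(2,0) -> at (3,5): 0 [-], cum=0
Step 2: p0@(2,1) p1@ESC p2@ESC p3@(2,1) -> at (3,5): 0 [-], cum=0
Step 3: p0@(2,2) p1@ESC p2@ESC p3@(2,2) -> at (3,5): 0 [-], cum=0
Step 4: p0@(2,3) p1@ESC p2@ESC p3@(2,3) -> at (3,5): 0 [-], cum=0
Step 5: p0@(2,4) p1@ESC p2@ESC p3@(2,4) -> at (3,5): 0 [-], cum=0
Step 6: p0@ESC p1@ESC p2@ESC p3@ESC -> at (3,5): 0 [-], cum=0
Total visits = 0

Answer: 0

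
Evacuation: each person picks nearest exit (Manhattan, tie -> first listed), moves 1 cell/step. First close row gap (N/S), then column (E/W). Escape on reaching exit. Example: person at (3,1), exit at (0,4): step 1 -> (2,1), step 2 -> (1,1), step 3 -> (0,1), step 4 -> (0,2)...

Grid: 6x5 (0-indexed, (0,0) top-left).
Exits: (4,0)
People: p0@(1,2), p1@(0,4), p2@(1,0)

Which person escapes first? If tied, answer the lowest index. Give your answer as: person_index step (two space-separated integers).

Step 1: p0:(1,2)->(2,2) | p1:(0,4)->(1,4) | p2:(1,0)->(2,0)
Step 2: p0:(2,2)->(3,2) | p1:(1,4)->(2,4) | p2:(2,0)->(3,0)
Step 3: p0:(3,2)->(4,2) | p1:(2,4)->(3,4) | p2:(3,0)->(4,0)->EXIT
Step 4: p0:(4,2)->(4,1) | p1:(3,4)->(4,4) | p2:escaped
Step 5: p0:(4,1)->(4,0)->EXIT | p1:(4,4)->(4,3) | p2:escaped
Step 6: p0:escaped | p1:(4,3)->(4,2) | p2:escaped
Step 7: p0:escaped | p1:(4,2)->(4,1) | p2:escaped
Step 8: p0:escaped | p1:(4,1)->(4,0)->EXIT | p2:escaped
Exit steps: [5, 8, 3]
First to escape: p2 at step 3

Answer: 2 3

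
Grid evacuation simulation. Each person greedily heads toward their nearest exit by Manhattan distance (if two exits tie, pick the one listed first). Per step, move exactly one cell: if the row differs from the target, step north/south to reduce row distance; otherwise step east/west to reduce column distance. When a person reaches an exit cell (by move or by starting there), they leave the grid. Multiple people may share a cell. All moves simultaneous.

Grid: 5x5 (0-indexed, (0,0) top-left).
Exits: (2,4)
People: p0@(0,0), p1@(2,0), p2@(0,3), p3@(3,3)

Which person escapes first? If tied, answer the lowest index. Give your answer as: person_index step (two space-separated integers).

Answer: 3 2

Derivation:
Step 1: p0:(0,0)->(1,0) | p1:(2,0)->(2,1) | p2:(0,3)->(1,3) | p3:(3,3)->(2,3)
Step 2: p0:(1,0)->(2,0) | p1:(2,1)->(2,2) | p2:(1,3)->(2,3) | p3:(2,3)->(2,4)->EXIT
Step 3: p0:(2,0)->(2,1) | p1:(2,2)->(2,3) | p2:(2,3)->(2,4)->EXIT | p3:escaped
Step 4: p0:(2,1)->(2,2) | p1:(2,3)->(2,4)->EXIT | p2:escaped | p3:escaped
Step 5: p0:(2,2)->(2,3) | p1:escaped | p2:escaped | p3:escaped
Step 6: p0:(2,3)->(2,4)->EXIT | p1:escaped | p2:escaped | p3:escaped
Exit steps: [6, 4, 3, 2]
First to escape: p3 at step 2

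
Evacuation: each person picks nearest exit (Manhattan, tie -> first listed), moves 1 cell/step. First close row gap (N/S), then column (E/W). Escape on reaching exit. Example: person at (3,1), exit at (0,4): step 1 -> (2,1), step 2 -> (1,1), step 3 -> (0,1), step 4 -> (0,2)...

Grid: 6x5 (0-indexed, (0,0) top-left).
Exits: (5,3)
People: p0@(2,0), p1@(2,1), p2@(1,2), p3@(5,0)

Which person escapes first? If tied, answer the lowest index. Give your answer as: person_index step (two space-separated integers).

Step 1: p0:(2,0)->(3,0) | p1:(2,1)->(3,1) | p2:(1,2)->(2,2) | p3:(5,0)->(5,1)
Step 2: p0:(3,0)->(4,0) | p1:(3,1)->(4,1) | p2:(2,2)->(3,2) | p3:(5,1)->(5,2)
Step 3: p0:(4,0)->(5,0) | p1:(4,1)->(5,1) | p2:(3,2)->(4,2) | p3:(5,2)->(5,3)->EXIT
Step 4: p0:(5,0)->(5,1) | p1:(5,1)->(5,2) | p2:(4,2)->(5,2) | p3:escaped
Step 5: p0:(5,1)->(5,2) | p1:(5,2)->(5,3)->EXIT | p2:(5,2)->(5,3)->EXIT | p3:escaped
Step 6: p0:(5,2)->(5,3)->EXIT | p1:escaped | p2:escaped | p3:escaped
Exit steps: [6, 5, 5, 3]
First to escape: p3 at step 3

Answer: 3 3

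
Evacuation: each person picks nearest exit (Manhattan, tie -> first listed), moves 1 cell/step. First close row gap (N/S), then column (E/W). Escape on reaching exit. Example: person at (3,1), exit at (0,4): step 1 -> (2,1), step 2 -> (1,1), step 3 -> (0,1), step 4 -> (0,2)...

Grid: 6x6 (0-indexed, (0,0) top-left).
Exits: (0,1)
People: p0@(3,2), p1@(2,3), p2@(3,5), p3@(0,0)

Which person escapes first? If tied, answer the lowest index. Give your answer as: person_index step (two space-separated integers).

Step 1: p0:(3,2)->(2,2) | p1:(2,3)->(1,3) | p2:(3,5)->(2,5) | p3:(0,0)->(0,1)->EXIT
Step 2: p0:(2,2)->(1,2) | p1:(1,3)->(0,3) | p2:(2,5)->(1,5) | p3:escaped
Step 3: p0:(1,2)->(0,2) | p1:(0,3)->(0,2) | p2:(1,5)->(0,5) | p3:escaped
Step 4: p0:(0,2)->(0,1)->EXIT | p1:(0,2)->(0,1)->EXIT | p2:(0,5)->(0,4) | p3:escaped
Step 5: p0:escaped | p1:escaped | p2:(0,4)->(0,3) | p3:escaped
Step 6: p0:escaped | p1:escaped | p2:(0,3)->(0,2) | p3:escaped
Step 7: p0:escaped | p1:escaped | p2:(0,2)->(0,1)->EXIT | p3:escaped
Exit steps: [4, 4, 7, 1]
First to escape: p3 at step 1

Answer: 3 1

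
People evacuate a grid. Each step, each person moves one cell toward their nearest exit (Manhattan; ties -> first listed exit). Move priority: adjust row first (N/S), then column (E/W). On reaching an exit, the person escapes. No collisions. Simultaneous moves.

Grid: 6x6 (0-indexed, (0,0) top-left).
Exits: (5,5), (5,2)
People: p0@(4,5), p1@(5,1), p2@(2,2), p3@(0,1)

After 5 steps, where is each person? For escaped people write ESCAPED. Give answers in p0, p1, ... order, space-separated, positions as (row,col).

Step 1: p0:(4,5)->(5,5)->EXIT | p1:(5,1)->(5,2)->EXIT | p2:(2,2)->(3,2) | p3:(0,1)->(1,1)
Step 2: p0:escaped | p1:escaped | p2:(3,2)->(4,2) | p3:(1,1)->(2,1)
Step 3: p0:escaped | p1:escaped | p2:(4,2)->(5,2)->EXIT | p3:(2,1)->(3,1)
Step 4: p0:escaped | p1:escaped | p2:escaped | p3:(3,1)->(4,1)
Step 5: p0:escaped | p1:escaped | p2:escaped | p3:(4,1)->(5,1)

ESCAPED ESCAPED ESCAPED (5,1)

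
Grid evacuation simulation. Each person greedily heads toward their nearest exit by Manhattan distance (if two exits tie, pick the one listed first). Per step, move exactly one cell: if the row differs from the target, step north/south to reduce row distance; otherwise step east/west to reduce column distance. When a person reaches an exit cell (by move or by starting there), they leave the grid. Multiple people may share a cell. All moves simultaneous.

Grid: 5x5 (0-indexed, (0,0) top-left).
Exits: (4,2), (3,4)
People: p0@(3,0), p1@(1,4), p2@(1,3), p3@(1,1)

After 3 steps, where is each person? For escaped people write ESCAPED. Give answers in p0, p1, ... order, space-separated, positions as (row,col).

Step 1: p0:(3,0)->(4,0) | p1:(1,4)->(2,4) | p2:(1,3)->(2,3) | p3:(1,1)->(2,1)
Step 2: p0:(4,0)->(4,1) | p1:(2,4)->(3,4)->EXIT | p2:(2,3)->(3,3) | p3:(2,1)->(3,1)
Step 3: p0:(4,1)->(4,2)->EXIT | p1:escaped | p2:(3,3)->(3,4)->EXIT | p3:(3,1)->(4,1)

ESCAPED ESCAPED ESCAPED (4,1)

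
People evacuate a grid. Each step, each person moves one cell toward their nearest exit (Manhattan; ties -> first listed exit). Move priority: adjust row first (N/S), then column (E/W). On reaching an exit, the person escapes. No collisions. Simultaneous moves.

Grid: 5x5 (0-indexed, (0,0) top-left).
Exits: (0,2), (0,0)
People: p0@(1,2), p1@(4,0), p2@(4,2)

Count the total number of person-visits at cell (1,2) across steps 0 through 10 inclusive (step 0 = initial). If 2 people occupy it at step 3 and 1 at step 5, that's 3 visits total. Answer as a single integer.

Answer: 2

Derivation:
Step 0: p0@(1,2) p1@(4,0) p2@(4,2) -> at (1,2): 1 [p0], cum=1
Step 1: p0@ESC p1@(3,0) p2@(3,2) -> at (1,2): 0 [-], cum=1
Step 2: p0@ESC p1@(2,0) p2@(2,2) -> at (1,2): 0 [-], cum=1
Step 3: p0@ESC p1@(1,0) p2@(1,2) -> at (1,2): 1 [p2], cum=2
Step 4: p0@ESC p1@ESC p2@ESC -> at (1,2): 0 [-], cum=2
Total visits = 2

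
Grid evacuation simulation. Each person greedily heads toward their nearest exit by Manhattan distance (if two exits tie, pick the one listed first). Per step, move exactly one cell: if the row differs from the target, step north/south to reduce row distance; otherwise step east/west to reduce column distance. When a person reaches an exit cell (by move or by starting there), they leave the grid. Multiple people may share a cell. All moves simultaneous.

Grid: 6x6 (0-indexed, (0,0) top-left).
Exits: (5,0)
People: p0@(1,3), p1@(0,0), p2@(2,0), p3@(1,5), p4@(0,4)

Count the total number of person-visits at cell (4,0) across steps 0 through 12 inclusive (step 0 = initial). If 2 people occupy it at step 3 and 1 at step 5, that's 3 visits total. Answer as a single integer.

Step 0: p0@(1,3) p1@(0,0) p2@(2,0) p3@(1,5) p4@(0,4) -> at (4,0): 0 [-], cum=0
Step 1: p0@(2,3) p1@(1,0) p2@(3,0) p3@(2,5) p4@(1,4) -> at (4,0): 0 [-], cum=0
Step 2: p0@(3,3) p1@(2,0) p2@(4,0) p3@(3,5) p4@(2,4) -> at (4,0): 1 [p2], cum=1
Step 3: p0@(4,3) p1@(3,0) p2@ESC p3@(4,5) p4@(3,4) -> at (4,0): 0 [-], cum=1
Step 4: p0@(5,3) p1@(4,0) p2@ESC p3@(5,5) p4@(4,4) -> at (4,0): 1 [p1], cum=2
Step 5: p0@(5,2) p1@ESC p2@ESC p3@(5,4) p4@(5,4) -> at (4,0): 0 [-], cum=2
Step 6: p0@(5,1) p1@ESC p2@ESC p3@(5,3) p4@(5,3) -> at (4,0): 0 [-], cum=2
Step 7: p0@ESC p1@ESC p2@ESC p3@(5,2) p4@(5,2) -> at (4,0): 0 [-], cum=2
Step 8: p0@ESC p1@ESC p2@ESC p3@(5,1) p4@(5,1) -> at (4,0): 0 [-], cum=2
Step 9: p0@ESC p1@ESC p2@ESC p3@ESC p4@ESC -> at (4,0): 0 [-], cum=2
Total visits = 2

Answer: 2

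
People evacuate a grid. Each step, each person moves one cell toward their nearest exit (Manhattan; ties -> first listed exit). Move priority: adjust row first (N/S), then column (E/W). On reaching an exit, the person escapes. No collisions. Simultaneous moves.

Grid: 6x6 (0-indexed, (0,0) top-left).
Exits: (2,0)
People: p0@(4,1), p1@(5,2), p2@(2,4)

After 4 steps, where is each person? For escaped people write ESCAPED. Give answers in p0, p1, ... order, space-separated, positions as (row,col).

Step 1: p0:(4,1)->(3,1) | p1:(5,2)->(4,2) | p2:(2,4)->(2,3)
Step 2: p0:(3,1)->(2,1) | p1:(4,2)->(3,2) | p2:(2,3)->(2,2)
Step 3: p0:(2,1)->(2,0)->EXIT | p1:(3,2)->(2,2) | p2:(2,2)->(2,1)
Step 4: p0:escaped | p1:(2,2)->(2,1) | p2:(2,1)->(2,0)->EXIT

ESCAPED (2,1) ESCAPED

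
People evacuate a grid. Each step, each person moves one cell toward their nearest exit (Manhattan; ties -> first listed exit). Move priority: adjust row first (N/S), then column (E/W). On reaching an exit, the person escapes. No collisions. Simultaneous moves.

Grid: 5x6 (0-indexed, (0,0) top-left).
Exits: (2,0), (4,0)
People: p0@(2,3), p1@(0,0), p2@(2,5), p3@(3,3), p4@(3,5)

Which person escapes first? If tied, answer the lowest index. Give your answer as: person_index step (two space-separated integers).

Answer: 1 2

Derivation:
Step 1: p0:(2,3)->(2,2) | p1:(0,0)->(1,0) | p2:(2,5)->(2,4) | p3:(3,3)->(2,3) | p4:(3,5)->(2,5)
Step 2: p0:(2,2)->(2,1) | p1:(1,0)->(2,0)->EXIT | p2:(2,4)->(2,3) | p3:(2,3)->(2,2) | p4:(2,5)->(2,4)
Step 3: p0:(2,1)->(2,0)->EXIT | p1:escaped | p2:(2,3)->(2,2) | p3:(2,2)->(2,1) | p4:(2,4)->(2,3)
Step 4: p0:escaped | p1:escaped | p2:(2,2)->(2,1) | p3:(2,1)->(2,0)->EXIT | p4:(2,3)->(2,2)
Step 5: p0:escaped | p1:escaped | p2:(2,1)->(2,0)->EXIT | p3:escaped | p4:(2,2)->(2,1)
Step 6: p0:escaped | p1:escaped | p2:escaped | p3:escaped | p4:(2,1)->(2,0)->EXIT
Exit steps: [3, 2, 5, 4, 6]
First to escape: p1 at step 2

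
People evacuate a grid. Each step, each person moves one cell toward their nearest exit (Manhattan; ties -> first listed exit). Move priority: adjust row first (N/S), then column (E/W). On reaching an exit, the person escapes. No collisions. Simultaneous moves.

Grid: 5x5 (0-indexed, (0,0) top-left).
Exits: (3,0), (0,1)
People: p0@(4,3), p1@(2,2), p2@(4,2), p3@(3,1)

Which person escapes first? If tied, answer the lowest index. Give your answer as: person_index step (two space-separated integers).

Step 1: p0:(4,3)->(3,3) | p1:(2,2)->(3,2) | p2:(4,2)->(3,2) | p3:(3,1)->(3,0)->EXIT
Step 2: p0:(3,3)->(3,2) | p1:(3,2)->(3,1) | p2:(3,2)->(3,1) | p3:escaped
Step 3: p0:(3,2)->(3,1) | p1:(3,1)->(3,0)->EXIT | p2:(3,1)->(3,0)->EXIT | p3:escaped
Step 4: p0:(3,1)->(3,0)->EXIT | p1:escaped | p2:escaped | p3:escaped
Exit steps: [4, 3, 3, 1]
First to escape: p3 at step 1

Answer: 3 1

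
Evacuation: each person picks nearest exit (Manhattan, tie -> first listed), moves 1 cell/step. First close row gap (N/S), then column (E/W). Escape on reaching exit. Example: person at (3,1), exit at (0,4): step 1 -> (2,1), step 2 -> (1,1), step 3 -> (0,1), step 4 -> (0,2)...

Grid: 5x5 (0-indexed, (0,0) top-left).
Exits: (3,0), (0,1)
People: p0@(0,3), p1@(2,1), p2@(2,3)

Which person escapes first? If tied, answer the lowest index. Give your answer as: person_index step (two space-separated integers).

Step 1: p0:(0,3)->(0,2) | p1:(2,1)->(3,1) | p2:(2,3)->(3,3)
Step 2: p0:(0,2)->(0,1)->EXIT | p1:(3,1)->(3,0)->EXIT | p2:(3,3)->(3,2)
Step 3: p0:escaped | p1:escaped | p2:(3,2)->(3,1)
Step 4: p0:escaped | p1:escaped | p2:(3,1)->(3,0)->EXIT
Exit steps: [2, 2, 4]
First to escape: p0 at step 2

Answer: 0 2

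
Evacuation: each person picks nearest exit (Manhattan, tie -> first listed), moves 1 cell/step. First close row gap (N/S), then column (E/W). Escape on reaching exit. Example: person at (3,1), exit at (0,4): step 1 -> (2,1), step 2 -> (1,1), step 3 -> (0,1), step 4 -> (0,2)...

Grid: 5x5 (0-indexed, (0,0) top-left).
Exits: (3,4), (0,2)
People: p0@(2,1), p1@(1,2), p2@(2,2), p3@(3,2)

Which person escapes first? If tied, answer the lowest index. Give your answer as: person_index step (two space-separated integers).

Step 1: p0:(2,1)->(1,1) | p1:(1,2)->(0,2)->EXIT | p2:(2,2)->(1,2) | p3:(3,2)->(3,3)
Step 2: p0:(1,1)->(0,1) | p1:escaped | p2:(1,2)->(0,2)->EXIT | p3:(3,3)->(3,4)->EXIT
Step 3: p0:(0,1)->(0,2)->EXIT | p1:escaped | p2:escaped | p3:escaped
Exit steps: [3, 1, 2, 2]
First to escape: p1 at step 1

Answer: 1 1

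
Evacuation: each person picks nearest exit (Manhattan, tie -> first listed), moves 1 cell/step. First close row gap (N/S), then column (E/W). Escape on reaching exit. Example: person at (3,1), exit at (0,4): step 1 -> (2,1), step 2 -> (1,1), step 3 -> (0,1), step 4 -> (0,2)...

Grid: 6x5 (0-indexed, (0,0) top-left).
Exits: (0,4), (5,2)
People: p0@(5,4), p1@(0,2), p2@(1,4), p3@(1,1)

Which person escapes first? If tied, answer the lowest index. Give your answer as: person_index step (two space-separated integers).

Step 1: p0:(5,4)->(5,3) | p1:(0,2)->(0,3) | p2:(1,4)->(0,4)->EXIT | p3:(1,1)->(0,1)
Step 2: p0:(5,3)->(5,2)->EXIT | p1:(0,3)->(0,4)->EXIT | p2:escaped | p3:(0,1)->(0,2)
Step 3: p0:escaped | p1:escaped | p2:escaped | p3:(0,2)->(0,3)
Step 4: p0:escaped | p1:escaped | p2:escaped | p3:(0,3)->(0,4)->EXIT
Exit steps: [2, 2, 1, 4]
First to escape: p2 at step 1

Answer: 2 1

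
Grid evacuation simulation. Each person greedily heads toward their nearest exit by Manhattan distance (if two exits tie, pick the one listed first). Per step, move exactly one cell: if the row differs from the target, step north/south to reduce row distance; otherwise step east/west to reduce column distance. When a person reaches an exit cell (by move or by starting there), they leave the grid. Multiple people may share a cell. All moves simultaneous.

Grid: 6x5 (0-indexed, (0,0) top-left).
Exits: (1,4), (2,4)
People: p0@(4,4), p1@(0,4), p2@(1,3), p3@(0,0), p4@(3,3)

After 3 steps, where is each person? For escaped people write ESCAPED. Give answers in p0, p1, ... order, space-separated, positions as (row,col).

Step 1: p0:(4,4)->(3,4) | p1:(0,4)->(1,4)->EXIT | p2:(1,3)->(1,4)->EXIT | p3:(0,0)->(1,0) | p4:(3,3)->(2,3)
Step 2: p0:(3,4)->(2,4)->EXIT | p1:escaped | p2:escaped | p3:(1,0)->(1,1) | p4:(2,3)->(2,4)->EXIT
Step 3: p0:escaped | p1:escaped | p2:escaped | p3:(1,1)->(1,2) | p4:escaped

ESCAPED ESCAPED ESCAPED (1,2) ESCAPED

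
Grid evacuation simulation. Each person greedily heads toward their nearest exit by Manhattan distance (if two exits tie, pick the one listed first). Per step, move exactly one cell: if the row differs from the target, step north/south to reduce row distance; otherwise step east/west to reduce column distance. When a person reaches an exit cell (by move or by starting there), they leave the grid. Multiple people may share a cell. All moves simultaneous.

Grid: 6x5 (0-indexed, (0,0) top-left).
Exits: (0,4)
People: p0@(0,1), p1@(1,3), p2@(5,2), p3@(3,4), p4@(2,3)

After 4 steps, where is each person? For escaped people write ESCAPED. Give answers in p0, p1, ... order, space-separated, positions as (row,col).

Step 1: p0:(0,1)->(0,2) | p1:(1,3)->(0,3) | p2:(5,2)->(4,2) | p3:(3,4)->(2,4) | p4:(2,3)->(1,3)
Step 2: p0:(0,2)->(0,3) | p1:(0,3)->(0,4)->EXIT | p2:(4,2)->(3,2) | p3:(2,4)->(1,4) | p4:(1,3)->(0,3)
Step 3: p0:(0,3)->(0,4)->EXIT | p1:escaped | p2:(3,2)->(2,2) | p3:(1,4)->(0,4)->EXIT | p4:(0,3)->(0,4)->EXIT
Step 4: p0:escaped | p1:escaped | p2:(2,2)->(1,2) | p3:escaped | p4:escaped

ESCAPED ESCAPED (1,2) ESCAPED ESCAPED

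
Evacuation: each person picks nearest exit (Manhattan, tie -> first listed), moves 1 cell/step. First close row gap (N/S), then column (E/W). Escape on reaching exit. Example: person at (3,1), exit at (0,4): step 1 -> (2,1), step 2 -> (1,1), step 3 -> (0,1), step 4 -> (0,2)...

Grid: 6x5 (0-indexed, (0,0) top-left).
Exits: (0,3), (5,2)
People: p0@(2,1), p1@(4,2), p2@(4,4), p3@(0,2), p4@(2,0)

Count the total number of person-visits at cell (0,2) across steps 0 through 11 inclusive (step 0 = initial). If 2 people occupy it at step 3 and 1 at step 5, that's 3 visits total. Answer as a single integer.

Step 0: p0@(2,1) p1@(4,2) p2@(4,4) p3@(0,2) p4@(2,0) -> at (0,2): 1 [p3], cum=1
Step 1: p0@(1,1) p1@ESC p2@(5,4) p3@ESC p4@(1,0) -> at (0,2): 0 [-], cum=1
Step 2: p0@(0,1) p1@ESC p2@(5,3) p3@ESC p4@(0,0) -> at (0,2): 0 [-], cum=1
Step 3: p0@(0,2) p1@ESC p2@ESC p3@ESC p4@(0,1) -> at (0,2): 1 [p0], cum=2
Step 4: p0@ESC p1@ESC p2@ESC p3@ESC p4@(0,2) -> at (0,2): 1 [p4], cum=3
Step 5: p0@ESC p1@ESC p2@ESC p3@ESC p4@ESC -> at (0,2): 0 [-], cum=3
Total visits = 3

Answer: 3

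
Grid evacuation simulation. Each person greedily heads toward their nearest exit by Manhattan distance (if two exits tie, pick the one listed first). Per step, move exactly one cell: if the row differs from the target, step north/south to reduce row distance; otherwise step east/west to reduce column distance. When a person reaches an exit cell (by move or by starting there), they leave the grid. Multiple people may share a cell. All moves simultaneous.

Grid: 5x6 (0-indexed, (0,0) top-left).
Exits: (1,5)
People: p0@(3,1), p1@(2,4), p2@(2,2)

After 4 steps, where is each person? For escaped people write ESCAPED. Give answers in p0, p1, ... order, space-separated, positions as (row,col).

Step 1: p0:(3,1)->(2,1) | p1:(2,4)->(1,4) | p2:(2,2)->(1,2)
Step 2: p0:(2,1)->(1,1) | p1:(1,4)->(1,5)->EXIT | p2:(1,2)->(1,3)
Step 3: p0:(1,1)->(1,2) | p1:escaped | p2:(1,3)->(1,4)
Step 4: p0:(1,2)->(1,3) | p1:escaped | p2:(1,4)->(1,5)->EXIT

(1,3) ESCAPED ESCAPED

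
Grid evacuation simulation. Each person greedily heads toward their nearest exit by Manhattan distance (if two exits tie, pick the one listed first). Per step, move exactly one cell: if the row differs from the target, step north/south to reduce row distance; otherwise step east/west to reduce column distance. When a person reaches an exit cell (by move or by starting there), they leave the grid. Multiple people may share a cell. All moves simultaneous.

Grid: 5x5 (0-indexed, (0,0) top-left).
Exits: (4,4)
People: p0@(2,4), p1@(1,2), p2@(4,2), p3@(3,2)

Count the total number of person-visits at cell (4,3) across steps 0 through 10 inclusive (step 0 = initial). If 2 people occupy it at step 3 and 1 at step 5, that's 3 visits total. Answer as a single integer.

Step 0: p0@(2,4) p1@(1,2) p2@(4,2) p3@(3,2) -> at (4,3): 0 [-], cum=0
Step 1: p0@(3,4) p1@(2,2) p2@(4,3) p3@(4,2) -> at (4,3): 1 [p2], cum=1
Step 2: p0@ESC p1@(3,2) p2@ESC p3@(4,3) -> at (4,3): 1 [p3], cum=2
Step 3: p0@ESC p1@(4,2) p2@ESC p3@ESC -> at (4,3): 0 [-], cum=2
Step 4: p0@ESC p1@(4,3) p2@ESC p3@ESC -> at (4,3): 1 [p1], cum=3
Step 5: p0@ESC p1@ESC p2@ESC p3@ESC -> at (4,3): 0 [-], cum=3
Total visits = 3

Answer: 3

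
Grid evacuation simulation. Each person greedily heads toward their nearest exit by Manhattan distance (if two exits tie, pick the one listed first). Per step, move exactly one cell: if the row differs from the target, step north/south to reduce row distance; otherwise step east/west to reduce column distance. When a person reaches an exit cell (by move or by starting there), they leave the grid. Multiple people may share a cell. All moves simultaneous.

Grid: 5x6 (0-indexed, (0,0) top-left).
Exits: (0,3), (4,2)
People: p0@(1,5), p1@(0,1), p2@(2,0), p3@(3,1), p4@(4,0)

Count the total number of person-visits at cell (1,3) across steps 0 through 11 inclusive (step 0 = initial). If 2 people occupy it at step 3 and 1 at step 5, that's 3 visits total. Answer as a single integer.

Answer: 0

Derivation:
Step 0: p0@(1,5) p1@(0,1) p2@(2,0) p3@(3,1) p4@(4,0) -> at (1,3): 0 [-], cum=0
Step 1: p0@(0,5) p1@(0,2) p2@(3,0) p3@(4,1) p4@(4,1) -> at (1,3): 0 [-], cum=0
Step 2: p0@(0,4) p1@ESC p2@(4,0) p3@ESC p4@ESC -> at (1,3): 0 [-], cum=0
Step 3: p0@ESC p1@ESC p2@(4,1) p3@ESC p4@ESC -> at (1,3): 0 [-], cum=0
Step 4: p0@ESC p1@ESC p2@ESC p3@ESC p4@ESC -> at (1,3): 0 [-], cum=0
Total visits = 0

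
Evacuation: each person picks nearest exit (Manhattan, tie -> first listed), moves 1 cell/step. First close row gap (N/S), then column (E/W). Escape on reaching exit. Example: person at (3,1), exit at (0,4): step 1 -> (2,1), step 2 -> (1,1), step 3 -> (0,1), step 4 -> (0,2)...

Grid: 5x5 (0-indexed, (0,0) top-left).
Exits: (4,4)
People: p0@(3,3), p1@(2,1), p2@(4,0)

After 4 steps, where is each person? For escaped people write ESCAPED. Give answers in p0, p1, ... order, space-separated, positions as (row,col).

Step 1: p0:(3,3)->(4,3) | p1:(2,1)->(3,1) | p2:(4,0)->(4,1)
Step 2: p0:(4,3)->(4,4)->EXIT | p1:(3,1)->(4,1) | p2:(4,1)->(4,2)
Step 3: p0:escaped | p1:(4,1)->(4,2) | p2:(4,2)->(4,3)
Step 4: p0:escaped | p1:(4,2)->(4,3) | p2:(4,3)->(4,4)->EXIT

ESCAPED (4,3) ESCAPED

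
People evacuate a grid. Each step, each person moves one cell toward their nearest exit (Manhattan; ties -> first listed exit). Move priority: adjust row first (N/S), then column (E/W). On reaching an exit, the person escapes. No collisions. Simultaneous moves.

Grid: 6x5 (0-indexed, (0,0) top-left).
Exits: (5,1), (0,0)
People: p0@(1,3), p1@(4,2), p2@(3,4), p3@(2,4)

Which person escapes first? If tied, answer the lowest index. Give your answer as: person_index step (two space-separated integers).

Step 1: p0:(1,3)->(0,3) | p1:(4,2)->(5,2) | p2:(3,4)->(4,4) | p3:(2,4)->(3,4)
Step 2: p0:(0,3)->(0,2) | p1:(5,2)->(5,1)->EXIT | p2:(4,4)->(5,4) | p3:(3,4)->(4,4)
Step 3: p0:(0,2)->(0,1) | p1:escaped | p2:(5,4)->(5,3) | p3:(4,4)->(5,4)
Step 4: p0:(0,1)->(0,0)->EXIT | p1:escaped | p2:(5,3)->(5,2) | p3:(5,4)->(5,3)
Step 5: p0:escaped | p1:escaped | p2:(5,2)->(5,1)->EXIT | p3:(5,3)->(5,2)
Step 6: p0:escaped | p1:escaped | p2:escaped | p3:(5,2)->(5,1)->EXIT
Exit steps: [4, 2, 5, 6]
First to escape: p1 at step 2

Answer: 1 2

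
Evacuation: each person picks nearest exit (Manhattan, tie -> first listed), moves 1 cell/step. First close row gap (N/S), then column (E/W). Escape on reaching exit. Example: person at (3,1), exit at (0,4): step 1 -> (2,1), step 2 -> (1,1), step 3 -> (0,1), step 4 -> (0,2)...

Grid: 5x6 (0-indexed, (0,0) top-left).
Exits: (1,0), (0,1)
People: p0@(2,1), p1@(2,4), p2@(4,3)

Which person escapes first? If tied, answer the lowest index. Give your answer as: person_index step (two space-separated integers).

Step 1: p0:(2,1)->(1,1) | p1:(2,4)->(1,4) | p2:(4,3)->(3,3)
Step 2: p0:(1,1)->(1,0)->EXIT | p1:(1,4)->(1,3) | p2:(3,3)->(2,3)
Step 3: p0:escaped | p1:(1,3)->(1,2) | p2:(2,3)->(1,3)
Step 4: p0:escaped | p1:(1,2)->(1,1) | p2:(1,3)->(1,2)
Step 5: p0:escaped | p1:(1,1)->(1,0)->EXIT | p2:(1,2)->(1,1)
Step 6: p0:escaped | p1:escaped | p2:(1,1)->(1,0)->EXIT
Exit steps: [2, 5, 6]
First to escape: p0 at step 2

Answer: 0 2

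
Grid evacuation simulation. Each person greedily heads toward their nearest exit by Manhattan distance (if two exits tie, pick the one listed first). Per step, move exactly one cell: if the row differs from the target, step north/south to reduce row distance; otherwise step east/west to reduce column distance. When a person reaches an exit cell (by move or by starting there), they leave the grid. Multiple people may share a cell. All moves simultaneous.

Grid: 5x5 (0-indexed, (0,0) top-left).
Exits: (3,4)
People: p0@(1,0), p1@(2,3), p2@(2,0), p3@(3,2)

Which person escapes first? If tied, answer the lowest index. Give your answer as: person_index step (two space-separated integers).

Answer: 1 2

Derivation:
Step 1: p0:(1,0)->(2,0) | p1:(2,3)->(3,3) | p2:(2,0)->(3,0) | p3:(3,2)->(3,3)
Step 2: p0:(2,0)->(3,0) | p1:(3,3)->(3,4)->EXIT | p2:(3,0)->(3,1) | p3:(3,3)->(3,4)->EXIT
Step 3: p0:(3,0)->(3,1) | p1:escaped | p2:(3,1)->(3,2) | p3:escaped
Step 4: p0:(3,1)->(3,2) | p1:escaped | p2:(3,2)->(3,3) | p3:escaped
Step 5: p0:(3,2)->(3,3) | p1:escaped | p2:(3,3)->(3,4)->EXIT | p3:escaped
Step 6: p0:(3,3)->(3,4)->EXIT | p1:escaped | p2:escaped | p3:escaped
Exit steps: [6, 2, 5, 2]
First to escape: p1 at step 2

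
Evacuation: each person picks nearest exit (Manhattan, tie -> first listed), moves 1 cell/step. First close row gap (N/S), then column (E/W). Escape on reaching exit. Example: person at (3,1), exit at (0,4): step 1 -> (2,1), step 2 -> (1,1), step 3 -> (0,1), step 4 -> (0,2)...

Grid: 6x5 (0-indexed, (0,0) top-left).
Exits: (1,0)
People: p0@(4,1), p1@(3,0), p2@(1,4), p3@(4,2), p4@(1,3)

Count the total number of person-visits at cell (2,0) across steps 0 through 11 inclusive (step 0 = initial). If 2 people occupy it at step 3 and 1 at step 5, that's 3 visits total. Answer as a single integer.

Answer: 1

Derivation:
Step 0: p0@(4,1) p1@(3,0) p2@(1,4) p3@(4,2) p4@(1,3) -> at (2,0): 0 [-], cum=0
Step 1: p0@(3,1) p1@(2,0) p2@(1,3) p3@(3,2) p4@(1,2) -> at (2,0): 1 [p1], cum=1
Step 2: p0@(2,1) p1@ESC p2@(1,2) p3@(2,2) p4@(1,1) -> at (2,0): 0 [-], cum=1
Step 3: p0@(1,1) p1@ESC p2@(1,1) p3@(1,2) p4@ESC -> at (2,0): 0 [-], cum=1
Step 4: p0@ESC p1@ESC p2@ESC p3@(1,1) p4@ESC -> at (2,0): 0 [-], cum=1
Step 5: p0@ESC p1@ESC p2@ESC p3@ESC p4@ESC -> at (2,0): 0 [-], cum=1
Total visits = 1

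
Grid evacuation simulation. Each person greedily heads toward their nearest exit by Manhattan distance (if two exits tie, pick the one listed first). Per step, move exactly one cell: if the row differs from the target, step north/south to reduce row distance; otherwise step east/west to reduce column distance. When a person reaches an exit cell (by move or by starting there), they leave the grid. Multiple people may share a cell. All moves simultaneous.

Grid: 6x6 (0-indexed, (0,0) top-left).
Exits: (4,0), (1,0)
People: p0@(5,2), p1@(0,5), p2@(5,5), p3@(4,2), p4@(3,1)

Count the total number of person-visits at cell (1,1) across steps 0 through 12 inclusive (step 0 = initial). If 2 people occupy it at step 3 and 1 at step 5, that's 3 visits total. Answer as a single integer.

Step 0: p0@(5,2) p1@(0,5) p2@(5,5) p3@(4,2) p4@(3,1) -> at (1,1): 0 [-], cum=0
Step 1: p0@(4,2) p1@(1,5) p2@(4,5) p3@(4,1) p4@(4,1) -> at (1,1): 0 [-], cum=0
Step 2: p0@(4,1) p1@(1,4) p2@(4,4) p3@ESC p4@ESC -> at (1,1): 0 [-], cum=0
Step 3: p0@ESC p1@(1,3) p2@(4,3) p3@ESC p4@ESC -> at (1,1): 0 [-], cum=0
Step 4: p0@ESC p1@(1,2) p2@(4,2) p3@ESC p4@ESC -> at (1,1): 0 [-], cum=0
Step 5: p0@ESC p1@(1,1) p2@(4,1) p3@ESC p4@ESC -> at (1,1): 1 [p1], cum=1
Step 6: p0@ESC p1@ESC p2@ESC p3@ESC p4@ESC -> at (1,1): 0 [-], cum=1
Total visits = 1

Answer: 1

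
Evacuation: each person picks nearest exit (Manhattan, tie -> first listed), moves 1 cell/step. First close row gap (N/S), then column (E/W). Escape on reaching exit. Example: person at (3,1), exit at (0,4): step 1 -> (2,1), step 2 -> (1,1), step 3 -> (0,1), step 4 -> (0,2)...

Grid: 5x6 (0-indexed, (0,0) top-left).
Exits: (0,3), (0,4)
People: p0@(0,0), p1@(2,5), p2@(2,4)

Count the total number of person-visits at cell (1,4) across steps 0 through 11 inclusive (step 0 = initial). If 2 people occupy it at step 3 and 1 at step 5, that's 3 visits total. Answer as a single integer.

Answer: 1

Derivation:
Step 0: p0@(0,0) p1@(2,5) p2@(2,4) -> at (1,4): 0 [-], cum=0
Step 1: p0@(0,1) p1@(1,5) p2@(1,4) -> at (1,4): 1 [p2], cum=1
Step 2: p0@(0,2) p1@(0,5) p2@ESC -> at (1,4): 0 [-], cum=1
Step 3: p0@ESC p1@ESC p2@ESC -> at (1,4): 0 [-], cum=1
Total visits = 1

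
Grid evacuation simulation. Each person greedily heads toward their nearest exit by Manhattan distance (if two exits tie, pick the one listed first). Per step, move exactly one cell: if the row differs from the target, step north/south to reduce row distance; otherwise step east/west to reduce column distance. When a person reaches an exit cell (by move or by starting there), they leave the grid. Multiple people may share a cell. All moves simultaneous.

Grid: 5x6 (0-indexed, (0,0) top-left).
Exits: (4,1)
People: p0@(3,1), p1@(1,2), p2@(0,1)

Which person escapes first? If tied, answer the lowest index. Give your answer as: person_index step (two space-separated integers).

Answer: 0 1

Derivation:
Step 1: p0:(3,1)->(4,1)->EXIT | p1:(1,2)->(2,2) | p2:(0,1)->(1,1)
Step 2: p0:escaped | p1:(2,2)->(3,2) | p2:(1,1)->(2,1)
Step 3: p0:escaped | p1:(3,2)->(4,2) | p2:(2,1)->(3,1)
Step 4: p0:escaped | p1:(4,2)->(4,1)->EXIT | p2:(3,1)->(4,1)->EXIT
Exit steps: [1, 4, 4]
First to escape: p0 at step 1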